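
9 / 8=1.12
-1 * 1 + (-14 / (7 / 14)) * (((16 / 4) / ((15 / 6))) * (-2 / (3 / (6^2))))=5371 / 5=1074.20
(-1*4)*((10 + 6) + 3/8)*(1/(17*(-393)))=1/102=0.01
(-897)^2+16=804625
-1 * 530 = -530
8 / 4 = 2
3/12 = 1/4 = 0.25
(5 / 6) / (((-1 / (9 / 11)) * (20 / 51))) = -153 / 88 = -1.74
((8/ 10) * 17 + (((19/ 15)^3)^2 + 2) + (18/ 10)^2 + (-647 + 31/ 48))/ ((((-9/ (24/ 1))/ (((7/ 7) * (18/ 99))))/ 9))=113611722779/ 41765625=2720.22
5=5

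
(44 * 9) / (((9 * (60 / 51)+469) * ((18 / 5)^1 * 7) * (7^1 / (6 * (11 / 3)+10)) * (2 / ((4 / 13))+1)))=23936 / 1198491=0.02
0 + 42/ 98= 3/ 7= 0.43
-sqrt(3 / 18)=-sqrt(6) / 6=-0.41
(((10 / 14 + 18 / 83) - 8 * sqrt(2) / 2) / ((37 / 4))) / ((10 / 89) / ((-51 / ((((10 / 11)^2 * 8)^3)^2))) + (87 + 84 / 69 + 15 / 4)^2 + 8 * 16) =260918765929205699519424 / 21777476792971697237843714059 - 1929159082655864691456 * sqrt(2) / 37482748352791217276839439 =-0.00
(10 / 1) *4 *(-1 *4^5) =-40960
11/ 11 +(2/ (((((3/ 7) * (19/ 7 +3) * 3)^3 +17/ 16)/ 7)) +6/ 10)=6119735144/ 3742480165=1.64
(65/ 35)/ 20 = 13/ 140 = 0.09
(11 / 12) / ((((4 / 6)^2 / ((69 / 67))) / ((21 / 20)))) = 47817 / 21440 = 2.23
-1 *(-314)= 314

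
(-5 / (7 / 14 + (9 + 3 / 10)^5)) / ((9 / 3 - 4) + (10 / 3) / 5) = 1500000 / 6956933693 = 0.00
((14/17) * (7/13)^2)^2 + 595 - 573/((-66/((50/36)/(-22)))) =42751119615937/71909971848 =594.51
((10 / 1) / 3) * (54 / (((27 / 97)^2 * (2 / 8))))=752720 / 81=9292.84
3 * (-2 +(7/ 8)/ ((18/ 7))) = -239/ 48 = -4.98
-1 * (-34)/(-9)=-34/9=-3.78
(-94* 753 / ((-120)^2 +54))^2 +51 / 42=2047024703 / 81245934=25.20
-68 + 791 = 723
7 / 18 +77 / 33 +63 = 1183 / 18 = 65.72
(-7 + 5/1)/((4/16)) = -8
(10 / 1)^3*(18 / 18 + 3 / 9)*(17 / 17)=4000 / 3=1333.33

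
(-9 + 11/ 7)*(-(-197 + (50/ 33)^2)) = -11025716/ 7623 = -1446.37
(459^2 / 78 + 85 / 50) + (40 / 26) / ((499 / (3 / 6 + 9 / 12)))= 87663447 / 32435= 2702.74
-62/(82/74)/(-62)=37/41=0.90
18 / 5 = 3.60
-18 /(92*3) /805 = -3 /37030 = -0.00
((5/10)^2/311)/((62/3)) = 3/77128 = 0.00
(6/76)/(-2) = -3/76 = -0.04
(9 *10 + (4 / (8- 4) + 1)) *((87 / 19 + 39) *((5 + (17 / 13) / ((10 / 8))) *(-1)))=-29937168 / 1235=-24240.62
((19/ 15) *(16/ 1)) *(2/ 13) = 608/ 195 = 3.12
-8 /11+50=542 /11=49.27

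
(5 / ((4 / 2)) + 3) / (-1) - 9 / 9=-13 / 2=-6.50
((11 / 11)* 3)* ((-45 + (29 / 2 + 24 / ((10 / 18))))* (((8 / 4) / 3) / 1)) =127 / 5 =25.40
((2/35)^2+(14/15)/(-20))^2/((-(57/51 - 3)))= 1729937/1728720000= 0.00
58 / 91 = 0.64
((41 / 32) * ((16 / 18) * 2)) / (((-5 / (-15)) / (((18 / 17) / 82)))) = 3 / 34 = 0.09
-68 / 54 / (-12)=0.10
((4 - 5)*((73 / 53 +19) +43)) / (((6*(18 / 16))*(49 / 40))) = -537440 / 70119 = -7.66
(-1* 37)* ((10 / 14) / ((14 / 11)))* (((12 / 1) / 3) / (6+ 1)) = -4070 / 343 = -11.87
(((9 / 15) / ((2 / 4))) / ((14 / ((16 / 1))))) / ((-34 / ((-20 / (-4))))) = -24 / 119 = -0.20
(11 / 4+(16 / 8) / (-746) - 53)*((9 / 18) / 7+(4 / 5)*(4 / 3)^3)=-39834209 / 402840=-98.88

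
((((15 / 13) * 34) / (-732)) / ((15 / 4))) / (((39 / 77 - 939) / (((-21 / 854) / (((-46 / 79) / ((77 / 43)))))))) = 0.00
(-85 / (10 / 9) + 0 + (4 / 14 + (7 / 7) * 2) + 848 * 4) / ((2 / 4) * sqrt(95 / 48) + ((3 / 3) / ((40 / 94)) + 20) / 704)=-438508287360 / 2055708011 + 575521689600 * sqrt(285) / 2055708011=4513.00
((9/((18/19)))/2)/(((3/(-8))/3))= -38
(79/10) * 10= 79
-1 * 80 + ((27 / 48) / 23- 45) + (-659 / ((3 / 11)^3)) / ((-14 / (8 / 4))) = 314091173 / 69552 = 4515.92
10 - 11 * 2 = -12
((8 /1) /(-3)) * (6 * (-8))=128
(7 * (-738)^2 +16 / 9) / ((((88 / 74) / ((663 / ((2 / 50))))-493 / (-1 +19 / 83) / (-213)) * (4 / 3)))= -7968302510958400 / 8364666639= -952614.47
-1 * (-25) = 25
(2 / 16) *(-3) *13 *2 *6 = -117 / 2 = -58.50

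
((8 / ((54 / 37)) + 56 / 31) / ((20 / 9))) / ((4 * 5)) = 0.16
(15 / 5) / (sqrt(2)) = 3 * sqrt(2) / 2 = 2.12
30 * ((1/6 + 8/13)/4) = 305/52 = 5.87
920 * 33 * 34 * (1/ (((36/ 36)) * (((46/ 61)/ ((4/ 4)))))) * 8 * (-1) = -10950720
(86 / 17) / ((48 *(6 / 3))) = 43 / 816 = 0.05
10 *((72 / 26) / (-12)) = -30 / 13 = -2.31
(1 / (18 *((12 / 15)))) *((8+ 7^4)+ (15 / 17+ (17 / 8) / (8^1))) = 167.37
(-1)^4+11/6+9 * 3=179/6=29.83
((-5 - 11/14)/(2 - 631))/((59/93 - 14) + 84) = 0.00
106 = 106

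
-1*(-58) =58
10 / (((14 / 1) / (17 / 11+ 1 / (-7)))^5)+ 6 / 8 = 136497130581057 / 181971685306796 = 0.75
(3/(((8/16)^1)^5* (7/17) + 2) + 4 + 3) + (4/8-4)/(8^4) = 25384453/2990080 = 8.49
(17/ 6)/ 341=17/ 2046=0.01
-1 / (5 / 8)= -8 / 5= -1.60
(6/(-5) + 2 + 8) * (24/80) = 66/25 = 2.64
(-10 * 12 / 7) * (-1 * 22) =2640 / 7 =377.14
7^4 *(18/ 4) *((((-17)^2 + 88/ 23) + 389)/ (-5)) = -169436169/ 115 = -1473357.99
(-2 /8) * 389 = -389 /4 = -97.25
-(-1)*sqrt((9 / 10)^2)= 9 / 10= 0.90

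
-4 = -4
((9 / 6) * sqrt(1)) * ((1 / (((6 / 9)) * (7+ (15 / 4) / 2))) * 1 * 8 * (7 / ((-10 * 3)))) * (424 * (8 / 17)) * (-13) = 7408128 / 6035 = 1227.53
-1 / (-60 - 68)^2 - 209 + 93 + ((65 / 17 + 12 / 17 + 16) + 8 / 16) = -26451985 / 278528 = -94.97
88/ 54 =1.63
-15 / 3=-5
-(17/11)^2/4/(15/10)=-289/726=-0.40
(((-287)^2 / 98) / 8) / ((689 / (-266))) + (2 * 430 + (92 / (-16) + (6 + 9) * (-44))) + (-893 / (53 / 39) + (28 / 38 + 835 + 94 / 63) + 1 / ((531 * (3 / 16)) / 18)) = 130011804995 / 389273976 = 333.99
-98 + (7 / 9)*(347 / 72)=-61075 / 648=-94.25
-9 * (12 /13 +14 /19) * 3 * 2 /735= -1476 /12103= -0.12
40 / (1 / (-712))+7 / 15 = -427193 / 15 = -28479.53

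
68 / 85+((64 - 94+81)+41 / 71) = 18594 / 355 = 52.38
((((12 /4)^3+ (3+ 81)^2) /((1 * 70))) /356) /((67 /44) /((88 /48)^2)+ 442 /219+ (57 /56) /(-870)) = 119747762046 /1040685176341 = 0.12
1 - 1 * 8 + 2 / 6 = -20 / 3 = -6.67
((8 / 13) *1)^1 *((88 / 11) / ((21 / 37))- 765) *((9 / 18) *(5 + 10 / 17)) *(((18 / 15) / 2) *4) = -368752 / 119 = -3098.76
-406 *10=-4060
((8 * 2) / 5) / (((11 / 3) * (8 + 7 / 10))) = 32 / 319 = 0.10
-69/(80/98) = -84.52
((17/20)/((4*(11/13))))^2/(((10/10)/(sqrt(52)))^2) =634933/193600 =3.28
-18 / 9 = -2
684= 684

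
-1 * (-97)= 97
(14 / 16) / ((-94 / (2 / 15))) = -7 / 5640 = -0.00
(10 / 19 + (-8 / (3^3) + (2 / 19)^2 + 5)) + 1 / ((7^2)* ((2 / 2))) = 2512912 / 477603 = 5.26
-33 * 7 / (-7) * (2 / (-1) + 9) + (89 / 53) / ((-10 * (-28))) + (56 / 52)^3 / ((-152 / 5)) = 143074938247 / 619466120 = 230.96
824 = 824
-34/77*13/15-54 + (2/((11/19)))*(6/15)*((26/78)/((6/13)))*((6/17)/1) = -54.03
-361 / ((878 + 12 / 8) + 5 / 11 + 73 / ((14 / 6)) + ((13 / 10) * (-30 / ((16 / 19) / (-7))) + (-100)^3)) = 444752 / 1230477953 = 0.00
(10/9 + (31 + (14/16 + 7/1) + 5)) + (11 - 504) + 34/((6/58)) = -8593/72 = -119.35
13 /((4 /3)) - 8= 7 /4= 1.75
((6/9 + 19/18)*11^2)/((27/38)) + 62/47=3364709/11421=294.61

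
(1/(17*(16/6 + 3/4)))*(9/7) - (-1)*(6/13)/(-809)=1106562/51312443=0.02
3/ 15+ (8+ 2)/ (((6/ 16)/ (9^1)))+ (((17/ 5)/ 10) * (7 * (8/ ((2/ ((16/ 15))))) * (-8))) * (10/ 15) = 209297/ 1125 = 186.04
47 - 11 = 36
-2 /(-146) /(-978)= -1 /71394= -0.00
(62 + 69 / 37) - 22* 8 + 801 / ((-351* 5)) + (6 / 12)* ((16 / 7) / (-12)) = -112.69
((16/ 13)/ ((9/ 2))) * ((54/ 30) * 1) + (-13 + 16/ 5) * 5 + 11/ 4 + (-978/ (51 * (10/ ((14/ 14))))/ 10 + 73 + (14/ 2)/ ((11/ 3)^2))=73728157/ 2674100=27.57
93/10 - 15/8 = 297/40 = 7.42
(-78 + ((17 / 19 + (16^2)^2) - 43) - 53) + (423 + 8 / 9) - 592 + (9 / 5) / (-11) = 613155401 / 9405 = 65194.62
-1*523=-523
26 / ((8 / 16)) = 52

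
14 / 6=7 / 3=2.33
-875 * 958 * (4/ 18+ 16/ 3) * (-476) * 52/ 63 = 148202600000/ 81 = 1829661728.40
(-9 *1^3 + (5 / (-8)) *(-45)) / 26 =153 / 208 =0.74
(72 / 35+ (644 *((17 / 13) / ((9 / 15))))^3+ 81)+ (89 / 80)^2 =7348393535807886833 / 2657491200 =2765161945.15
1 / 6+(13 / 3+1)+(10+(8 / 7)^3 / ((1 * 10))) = 53677 / 3430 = 15.65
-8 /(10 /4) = -16 /5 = -3.20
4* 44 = 176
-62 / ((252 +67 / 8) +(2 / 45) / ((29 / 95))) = -129456 / 543967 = -0.24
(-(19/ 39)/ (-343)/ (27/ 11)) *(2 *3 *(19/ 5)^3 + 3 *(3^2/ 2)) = 459173/ 2315250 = 0.20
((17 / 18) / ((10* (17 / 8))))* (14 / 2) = 14 / 45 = 0.31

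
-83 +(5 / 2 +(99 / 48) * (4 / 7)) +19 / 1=-1689 / 28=-60.32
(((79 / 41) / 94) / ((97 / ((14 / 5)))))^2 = 0.00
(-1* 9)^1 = -9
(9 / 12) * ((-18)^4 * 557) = 43853724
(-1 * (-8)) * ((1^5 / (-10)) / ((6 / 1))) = -2 / 15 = -0.13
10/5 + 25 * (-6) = -148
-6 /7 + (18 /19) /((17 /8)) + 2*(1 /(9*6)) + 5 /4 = 213839 /244188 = 0.88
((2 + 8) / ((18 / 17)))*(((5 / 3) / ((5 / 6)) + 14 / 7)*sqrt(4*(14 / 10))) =136*sqrt(35) / 9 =89.40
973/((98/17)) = 168.79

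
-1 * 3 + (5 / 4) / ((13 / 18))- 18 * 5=-2373 / 26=-91.27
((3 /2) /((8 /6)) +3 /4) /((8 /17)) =255 /64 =3.98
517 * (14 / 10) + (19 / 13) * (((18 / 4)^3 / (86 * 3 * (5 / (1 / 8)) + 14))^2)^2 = 2197686357464064963091327 / 3036317155895598448640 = 723.80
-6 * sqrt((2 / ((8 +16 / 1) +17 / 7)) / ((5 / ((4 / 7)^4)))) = -96 * sqrt(518) / 9065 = -0.24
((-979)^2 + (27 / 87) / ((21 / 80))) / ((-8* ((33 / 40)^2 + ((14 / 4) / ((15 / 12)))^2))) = -38912752600 / 2767499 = -14060.62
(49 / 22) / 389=49 / 8558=0.01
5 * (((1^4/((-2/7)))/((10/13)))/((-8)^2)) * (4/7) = -13/64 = -0.20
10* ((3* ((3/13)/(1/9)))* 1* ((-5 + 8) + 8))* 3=26730/13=2056.15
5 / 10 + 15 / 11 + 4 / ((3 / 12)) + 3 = 459 / 22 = 20.86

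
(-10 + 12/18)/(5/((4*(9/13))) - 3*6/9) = 48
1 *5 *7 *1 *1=35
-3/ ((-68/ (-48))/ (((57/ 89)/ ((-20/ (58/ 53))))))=29754/ 400945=0.07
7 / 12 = 0.58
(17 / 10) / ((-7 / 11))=-187 / 70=-2.67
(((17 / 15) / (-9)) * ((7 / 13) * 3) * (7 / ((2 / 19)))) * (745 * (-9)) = 2358223 / 26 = 90700.88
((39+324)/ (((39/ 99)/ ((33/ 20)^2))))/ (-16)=-13045131/ 83200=-156.79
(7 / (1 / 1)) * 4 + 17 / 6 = 185 / 6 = 30.83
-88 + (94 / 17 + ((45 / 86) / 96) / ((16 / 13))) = -61729549 / 748544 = -82.47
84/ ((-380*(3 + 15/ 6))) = -42/ 1045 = -0.04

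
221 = 221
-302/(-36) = 151/18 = 8.39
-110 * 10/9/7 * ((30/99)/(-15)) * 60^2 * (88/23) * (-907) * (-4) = 17626721.88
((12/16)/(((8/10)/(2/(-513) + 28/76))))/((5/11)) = 2057/2736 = 0.75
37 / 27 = 1.37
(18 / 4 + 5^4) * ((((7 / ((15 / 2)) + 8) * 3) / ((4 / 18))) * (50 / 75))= 253059 / 5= 50611.80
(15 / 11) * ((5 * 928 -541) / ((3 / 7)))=143465 / 11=13042.27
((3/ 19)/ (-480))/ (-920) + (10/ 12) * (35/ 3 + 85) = 2027680009/ 25171200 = 80.56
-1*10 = -10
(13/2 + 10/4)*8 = 72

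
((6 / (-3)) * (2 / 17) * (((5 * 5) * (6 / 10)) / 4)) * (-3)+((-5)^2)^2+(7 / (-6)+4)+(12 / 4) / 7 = 450469 / 714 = 630.91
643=643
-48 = -48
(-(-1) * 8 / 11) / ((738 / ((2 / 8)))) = 1 / 4059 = 0.00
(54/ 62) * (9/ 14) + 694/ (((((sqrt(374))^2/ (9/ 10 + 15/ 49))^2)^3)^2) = 0.56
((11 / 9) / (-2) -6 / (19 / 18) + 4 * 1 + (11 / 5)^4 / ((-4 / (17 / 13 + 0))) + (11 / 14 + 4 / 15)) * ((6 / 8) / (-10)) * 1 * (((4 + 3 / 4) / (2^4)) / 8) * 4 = 346283209 / 3494400000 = 0.10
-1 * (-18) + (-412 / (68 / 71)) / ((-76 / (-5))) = -13309 / 1292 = -10.30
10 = 10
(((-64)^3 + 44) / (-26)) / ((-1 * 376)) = -65525 / 2444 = -26.81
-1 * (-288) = 288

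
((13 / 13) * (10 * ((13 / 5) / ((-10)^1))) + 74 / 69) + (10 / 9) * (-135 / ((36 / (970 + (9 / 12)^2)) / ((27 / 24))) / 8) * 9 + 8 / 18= -10851243433 / 2119680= -5119.28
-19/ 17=-1.12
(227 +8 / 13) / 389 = 2959 / 5057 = 0.59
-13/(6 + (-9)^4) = -13/6567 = -0.00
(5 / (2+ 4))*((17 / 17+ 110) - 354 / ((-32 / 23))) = 9745 / 32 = 304.53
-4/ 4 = -1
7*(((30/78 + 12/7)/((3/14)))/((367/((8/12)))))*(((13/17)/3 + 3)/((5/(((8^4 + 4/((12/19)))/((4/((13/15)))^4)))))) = 3000487053109/4093407900000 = 0.73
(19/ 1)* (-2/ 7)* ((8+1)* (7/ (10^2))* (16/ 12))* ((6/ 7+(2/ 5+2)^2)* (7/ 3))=-44004/ 625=-70.41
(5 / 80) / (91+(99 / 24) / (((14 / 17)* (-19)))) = 133 / 193087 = 0.00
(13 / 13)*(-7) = -7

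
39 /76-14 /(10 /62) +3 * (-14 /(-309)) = -3371947 /39140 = -86.15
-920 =-920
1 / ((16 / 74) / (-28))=-259 / 2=-129.50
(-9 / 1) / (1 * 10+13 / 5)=-5 / 7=-0.71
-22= -22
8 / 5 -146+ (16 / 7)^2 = -34098 / 245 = -139.18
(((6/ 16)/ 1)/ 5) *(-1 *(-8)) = 0.60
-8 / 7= -1.14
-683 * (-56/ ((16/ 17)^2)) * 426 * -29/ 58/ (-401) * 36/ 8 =103208.24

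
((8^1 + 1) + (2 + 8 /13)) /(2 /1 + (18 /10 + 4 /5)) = 755 /299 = 2.53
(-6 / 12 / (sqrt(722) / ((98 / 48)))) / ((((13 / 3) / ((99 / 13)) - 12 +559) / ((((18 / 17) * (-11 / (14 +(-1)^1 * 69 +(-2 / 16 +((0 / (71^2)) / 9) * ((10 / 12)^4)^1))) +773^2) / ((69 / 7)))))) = -4.21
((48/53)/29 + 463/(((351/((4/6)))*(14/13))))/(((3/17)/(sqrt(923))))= 12560399*sqrt(923)/2614437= 145.96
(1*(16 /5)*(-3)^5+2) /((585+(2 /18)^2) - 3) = -314118 /235715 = -1.33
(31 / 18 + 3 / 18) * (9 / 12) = 17 / 12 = 1.42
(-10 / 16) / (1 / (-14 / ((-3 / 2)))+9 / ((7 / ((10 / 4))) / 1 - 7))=35 / 114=0.31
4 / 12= 0.33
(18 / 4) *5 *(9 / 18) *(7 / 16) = 315 / 64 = 4.92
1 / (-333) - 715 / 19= -238114 / 6327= -37.63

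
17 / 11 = 1.55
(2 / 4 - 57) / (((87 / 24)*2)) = -226 / 29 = -7.79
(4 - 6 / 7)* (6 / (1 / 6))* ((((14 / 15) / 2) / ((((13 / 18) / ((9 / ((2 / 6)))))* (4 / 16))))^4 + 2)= 335287530221581872 / 124954375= 2683279638.84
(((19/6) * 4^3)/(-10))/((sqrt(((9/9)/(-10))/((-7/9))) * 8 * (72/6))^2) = -0.02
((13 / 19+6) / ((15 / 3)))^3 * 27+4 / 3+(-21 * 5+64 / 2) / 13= 2013765674 / 33437625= 60.22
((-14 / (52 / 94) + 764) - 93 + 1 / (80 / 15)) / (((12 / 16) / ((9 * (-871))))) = -27002943 / 4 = -6750735.75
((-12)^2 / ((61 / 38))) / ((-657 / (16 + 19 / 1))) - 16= -92528 / 4453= -20.78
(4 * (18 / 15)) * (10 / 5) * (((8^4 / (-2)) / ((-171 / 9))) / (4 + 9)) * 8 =786432 / 1235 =636.79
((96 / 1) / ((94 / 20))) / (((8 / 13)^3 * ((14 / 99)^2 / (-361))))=-116600095755 / 73696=-1582176.72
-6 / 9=-2 / 3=-0.67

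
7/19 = 0.37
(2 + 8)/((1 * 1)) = 10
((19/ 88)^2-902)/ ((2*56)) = -6984727/ 867328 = -8.05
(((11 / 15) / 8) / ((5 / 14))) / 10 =77 / 3000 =0.03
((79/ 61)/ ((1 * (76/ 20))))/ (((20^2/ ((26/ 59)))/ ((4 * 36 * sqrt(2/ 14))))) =18486 * sqrt(7)/ 2393335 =0.02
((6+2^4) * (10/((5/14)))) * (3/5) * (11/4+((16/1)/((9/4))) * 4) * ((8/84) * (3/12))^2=12353/1890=6.54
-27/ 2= -13.50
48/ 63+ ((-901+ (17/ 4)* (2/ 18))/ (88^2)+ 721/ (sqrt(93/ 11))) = 248.61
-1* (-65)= 65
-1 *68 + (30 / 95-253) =-6093 / 19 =-320.68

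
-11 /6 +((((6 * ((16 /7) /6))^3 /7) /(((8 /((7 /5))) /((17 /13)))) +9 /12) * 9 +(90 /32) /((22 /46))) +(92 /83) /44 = 1273384139 /88823280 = 14.34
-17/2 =-8.50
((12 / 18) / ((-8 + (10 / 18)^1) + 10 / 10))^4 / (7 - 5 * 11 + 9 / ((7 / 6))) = -189 / 66484414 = -0.00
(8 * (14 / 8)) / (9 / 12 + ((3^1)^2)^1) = 56 / 39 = 1.44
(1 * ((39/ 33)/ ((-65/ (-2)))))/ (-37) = -2/ 2035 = -0.00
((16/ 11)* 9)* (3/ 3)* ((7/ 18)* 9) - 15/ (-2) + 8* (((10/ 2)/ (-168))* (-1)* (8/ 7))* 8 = 179471/ 3234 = 55.50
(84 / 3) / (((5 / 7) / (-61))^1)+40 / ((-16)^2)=-382567 / 160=-2391.04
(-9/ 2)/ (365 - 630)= 9/ 530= 0.02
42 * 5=210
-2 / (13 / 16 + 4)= -32 / 77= -0.42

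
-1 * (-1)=1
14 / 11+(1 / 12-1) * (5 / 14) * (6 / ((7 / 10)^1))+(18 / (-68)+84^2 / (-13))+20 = -62485936 / 119119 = -524.57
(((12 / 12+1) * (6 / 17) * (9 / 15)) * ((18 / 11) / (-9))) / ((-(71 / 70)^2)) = 70560 / 942667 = 0.07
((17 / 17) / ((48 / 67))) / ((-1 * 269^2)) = -67 / 3473328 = -0.00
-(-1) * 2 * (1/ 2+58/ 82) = 99/ 41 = 2.41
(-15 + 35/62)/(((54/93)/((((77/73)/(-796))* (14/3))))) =482405/3137832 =0.15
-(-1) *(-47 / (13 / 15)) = -705 / 13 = -54.23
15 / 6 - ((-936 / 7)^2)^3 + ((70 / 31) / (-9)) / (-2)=-375222861715588910903 / 65648142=-5715666129828.76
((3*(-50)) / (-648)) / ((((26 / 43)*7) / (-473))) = -508475 / 19656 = -25.87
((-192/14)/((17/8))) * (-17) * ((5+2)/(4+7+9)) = 192/5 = 38.40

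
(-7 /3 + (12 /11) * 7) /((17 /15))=875 /187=4.68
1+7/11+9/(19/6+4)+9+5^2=17450/473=36.89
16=16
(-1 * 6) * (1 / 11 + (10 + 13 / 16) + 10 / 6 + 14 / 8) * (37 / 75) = -279757 / 6600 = -42.39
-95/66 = -1.44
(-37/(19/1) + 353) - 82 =5112/19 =269.05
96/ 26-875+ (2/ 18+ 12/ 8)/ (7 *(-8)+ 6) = -10194677/ 11700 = -871.34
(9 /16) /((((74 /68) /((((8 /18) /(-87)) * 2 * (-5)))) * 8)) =85 /25752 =0.00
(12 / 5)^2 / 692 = 36 / 4325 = 0.01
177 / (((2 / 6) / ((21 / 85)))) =11151 / 85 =131.19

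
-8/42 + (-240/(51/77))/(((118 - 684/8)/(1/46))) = -46204/106743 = -0.43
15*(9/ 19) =7.11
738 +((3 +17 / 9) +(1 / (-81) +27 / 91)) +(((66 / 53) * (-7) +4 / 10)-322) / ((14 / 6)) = 1175131544 / 1953315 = 601.61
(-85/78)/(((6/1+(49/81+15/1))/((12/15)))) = -459/11375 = -0.04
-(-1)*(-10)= -10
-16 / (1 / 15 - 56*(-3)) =-0.10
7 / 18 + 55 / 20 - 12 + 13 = 4.14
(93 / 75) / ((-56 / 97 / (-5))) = 3007 / 280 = 10.74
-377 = -377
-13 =-13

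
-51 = -51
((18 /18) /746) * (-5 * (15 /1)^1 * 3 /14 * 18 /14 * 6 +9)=-2817 /18277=-0.15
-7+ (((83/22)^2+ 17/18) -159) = -656981/4356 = -150.82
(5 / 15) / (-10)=-1 / 30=-0.03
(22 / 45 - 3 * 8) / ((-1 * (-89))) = -1058 / 4005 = -0.26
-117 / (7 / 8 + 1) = -62.40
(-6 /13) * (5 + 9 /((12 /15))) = -15 /2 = -7.50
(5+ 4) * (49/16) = 441/16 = 27.56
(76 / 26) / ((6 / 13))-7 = -2 / 3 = -0.67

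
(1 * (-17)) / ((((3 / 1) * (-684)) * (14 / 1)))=17 / 28728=0.00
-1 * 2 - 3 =-5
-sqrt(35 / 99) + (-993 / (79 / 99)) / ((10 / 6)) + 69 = -267666 / 395 -sqrt(385) / 33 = -678.23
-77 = -77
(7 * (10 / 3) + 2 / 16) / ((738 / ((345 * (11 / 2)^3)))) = 86175595 / 47232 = 1824.52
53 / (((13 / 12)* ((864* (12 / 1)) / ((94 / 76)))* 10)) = 2491 / 4268160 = 0.00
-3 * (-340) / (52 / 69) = 17595 / 13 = 1353.46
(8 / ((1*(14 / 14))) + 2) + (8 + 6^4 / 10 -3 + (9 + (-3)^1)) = 753 / 5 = 150.60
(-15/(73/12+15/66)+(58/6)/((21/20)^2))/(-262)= -71870/2946321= -0.02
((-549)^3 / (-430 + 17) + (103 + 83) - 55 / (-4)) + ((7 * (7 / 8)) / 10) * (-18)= 6621883697 / 16520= 400840.42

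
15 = 15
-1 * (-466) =466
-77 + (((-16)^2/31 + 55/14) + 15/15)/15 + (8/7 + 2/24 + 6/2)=-71.89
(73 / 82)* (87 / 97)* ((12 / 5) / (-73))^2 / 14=3132 / 50806175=0.00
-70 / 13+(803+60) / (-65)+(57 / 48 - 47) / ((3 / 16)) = -51284 / 195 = -262.99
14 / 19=0.74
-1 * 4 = -4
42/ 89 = 0.47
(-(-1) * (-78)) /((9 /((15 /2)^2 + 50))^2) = -2348125 /216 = -10870.95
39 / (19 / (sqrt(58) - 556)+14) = 247 * sqrt(58) / 20094619+56114864 / 20094619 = 2.79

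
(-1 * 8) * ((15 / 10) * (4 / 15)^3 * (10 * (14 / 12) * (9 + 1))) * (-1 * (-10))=-7168 / 27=-265.48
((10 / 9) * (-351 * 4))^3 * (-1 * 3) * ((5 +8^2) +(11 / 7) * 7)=911139840000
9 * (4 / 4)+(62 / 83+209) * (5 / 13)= 96756 / 1079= 89.67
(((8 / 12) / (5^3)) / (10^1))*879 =293 / 625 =0.47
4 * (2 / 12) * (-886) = -1772 / 3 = -590.67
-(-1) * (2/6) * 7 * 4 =28/3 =9.33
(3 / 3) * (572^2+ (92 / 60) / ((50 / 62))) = 122694713 / 375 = 327185.90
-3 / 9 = -1 / 3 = -0.33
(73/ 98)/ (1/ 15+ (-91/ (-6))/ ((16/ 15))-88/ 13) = 227760/ 2298149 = 0.10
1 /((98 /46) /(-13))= -299 /49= -6.10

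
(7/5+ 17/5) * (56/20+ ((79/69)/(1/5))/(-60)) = 22394/1725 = 12.98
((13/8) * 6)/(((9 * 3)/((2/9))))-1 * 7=-1121/162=-6.92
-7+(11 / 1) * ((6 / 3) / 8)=-17 / 4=-4.25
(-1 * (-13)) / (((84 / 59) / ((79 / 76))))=60593 / 6384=9.49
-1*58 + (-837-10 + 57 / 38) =-1807 / 2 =-903.50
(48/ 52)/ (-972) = -1/ 1053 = -0.00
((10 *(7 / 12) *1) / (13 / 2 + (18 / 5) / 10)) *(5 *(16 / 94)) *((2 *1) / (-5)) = -2000 / 6909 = -0.29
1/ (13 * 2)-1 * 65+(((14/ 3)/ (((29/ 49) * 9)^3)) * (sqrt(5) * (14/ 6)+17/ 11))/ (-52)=-495497253214/ 7627440249-5764801 * sqrt(5)/ 4160421954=-64.97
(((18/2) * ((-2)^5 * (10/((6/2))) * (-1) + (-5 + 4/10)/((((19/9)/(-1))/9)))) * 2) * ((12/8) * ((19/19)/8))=323901/760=426.19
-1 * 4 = -4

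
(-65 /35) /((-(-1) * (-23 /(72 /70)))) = 468 /5635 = 0.08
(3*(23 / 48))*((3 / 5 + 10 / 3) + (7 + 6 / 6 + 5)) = 2921 / 120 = 24.34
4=4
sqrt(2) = 1.41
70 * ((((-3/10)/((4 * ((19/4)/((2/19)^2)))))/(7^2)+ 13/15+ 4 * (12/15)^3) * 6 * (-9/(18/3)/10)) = -1102041039/6001625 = -183.62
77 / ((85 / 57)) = 4389 / 85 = 51.64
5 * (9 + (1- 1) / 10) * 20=900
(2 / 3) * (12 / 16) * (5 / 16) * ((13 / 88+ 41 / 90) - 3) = -9491 / 25344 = -0.37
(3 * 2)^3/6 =36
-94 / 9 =-10.44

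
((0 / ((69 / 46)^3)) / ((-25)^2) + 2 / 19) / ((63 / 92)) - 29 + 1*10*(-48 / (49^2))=-11925527 / 410571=-29.05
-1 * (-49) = 49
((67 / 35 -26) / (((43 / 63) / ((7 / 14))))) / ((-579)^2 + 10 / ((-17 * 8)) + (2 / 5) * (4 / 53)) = -13671774 / 259764807677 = -0.00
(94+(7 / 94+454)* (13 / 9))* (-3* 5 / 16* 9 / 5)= -1903209 / 1504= -1265.43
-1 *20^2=-400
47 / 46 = 1.02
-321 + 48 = -273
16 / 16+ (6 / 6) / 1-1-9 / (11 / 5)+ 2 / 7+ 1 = -139 / 77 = -1.81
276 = 276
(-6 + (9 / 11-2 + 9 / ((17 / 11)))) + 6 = 868 / 187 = 4.64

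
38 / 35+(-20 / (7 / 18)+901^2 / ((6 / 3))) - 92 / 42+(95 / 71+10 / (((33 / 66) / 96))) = 868548619 / 2130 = 407769.30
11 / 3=3.67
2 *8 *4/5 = 64/5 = 12.80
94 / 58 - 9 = -214 / 29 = -7.38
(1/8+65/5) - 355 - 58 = -3199/8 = -399.88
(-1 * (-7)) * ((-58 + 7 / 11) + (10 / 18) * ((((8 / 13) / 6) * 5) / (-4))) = -402.04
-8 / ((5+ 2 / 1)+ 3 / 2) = -16 / 17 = -0.94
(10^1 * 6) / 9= 20 / 3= 6.67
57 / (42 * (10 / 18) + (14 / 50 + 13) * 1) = 4275 / 2746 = 1.56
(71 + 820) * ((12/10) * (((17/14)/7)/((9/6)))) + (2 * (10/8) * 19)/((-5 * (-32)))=1943471/15680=123.95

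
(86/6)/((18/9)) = 43/6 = 7.17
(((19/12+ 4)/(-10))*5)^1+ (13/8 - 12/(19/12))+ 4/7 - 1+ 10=659/798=0.83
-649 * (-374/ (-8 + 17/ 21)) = -5097246/ 151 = -33756.60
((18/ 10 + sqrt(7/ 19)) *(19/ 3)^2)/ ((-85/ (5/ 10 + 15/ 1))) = -11191/ 850 - 589 *sqrt(133)/ 1530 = -17.61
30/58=15/29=0.52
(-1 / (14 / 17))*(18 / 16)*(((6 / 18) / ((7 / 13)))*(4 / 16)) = -663 / 3136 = -0.21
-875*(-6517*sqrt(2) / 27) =5702375*sqrt(2) / 27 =298680.59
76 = 76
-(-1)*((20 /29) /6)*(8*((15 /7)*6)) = 2400 /203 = 11.82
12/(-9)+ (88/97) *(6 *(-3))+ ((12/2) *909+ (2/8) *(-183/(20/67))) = 122989969/23280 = 5283.07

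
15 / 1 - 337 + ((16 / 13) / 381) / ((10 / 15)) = -531614 / 1651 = -322.00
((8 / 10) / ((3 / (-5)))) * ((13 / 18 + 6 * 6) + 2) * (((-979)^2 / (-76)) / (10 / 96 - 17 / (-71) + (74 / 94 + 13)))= 17833819032392 / 387044991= 46076.86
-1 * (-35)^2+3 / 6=-2449 / 2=-1224.50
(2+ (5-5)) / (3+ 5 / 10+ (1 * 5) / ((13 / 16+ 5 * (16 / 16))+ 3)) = 564 / 1147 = 0.49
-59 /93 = -0.63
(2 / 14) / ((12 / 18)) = 3 / 14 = 0.21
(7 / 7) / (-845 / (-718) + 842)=718 / 605401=0.00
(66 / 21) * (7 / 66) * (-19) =-19 / 3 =-6.33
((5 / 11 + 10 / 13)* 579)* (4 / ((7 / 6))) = 347400 / 143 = 2429.37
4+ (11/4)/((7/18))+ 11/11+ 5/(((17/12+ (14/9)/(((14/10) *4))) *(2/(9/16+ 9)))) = 26.18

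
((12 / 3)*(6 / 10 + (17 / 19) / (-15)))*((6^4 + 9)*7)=375144 / 19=19744.42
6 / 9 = 2 / 3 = 0.67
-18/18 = -1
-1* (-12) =12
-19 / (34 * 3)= -19 / 102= -0.19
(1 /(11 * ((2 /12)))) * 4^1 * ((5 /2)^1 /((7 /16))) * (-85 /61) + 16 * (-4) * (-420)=26862.63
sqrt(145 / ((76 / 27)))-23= -23 + 3*sqrt(8265) / 38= -15.82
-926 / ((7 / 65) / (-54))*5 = 16251300 / 7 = 2321614.29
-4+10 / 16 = -27 / 8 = -3.38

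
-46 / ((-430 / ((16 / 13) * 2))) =736 / 2795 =0.26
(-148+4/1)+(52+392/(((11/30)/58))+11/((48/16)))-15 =2042830/33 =61903.94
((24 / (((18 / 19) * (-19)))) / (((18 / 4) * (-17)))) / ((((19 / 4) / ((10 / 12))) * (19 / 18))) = 160 / 55233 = 0.00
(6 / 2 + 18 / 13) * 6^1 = 342 / 13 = 26.31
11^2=121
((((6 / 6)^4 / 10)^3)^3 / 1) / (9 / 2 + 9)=0.00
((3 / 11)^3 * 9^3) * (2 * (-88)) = -2602.71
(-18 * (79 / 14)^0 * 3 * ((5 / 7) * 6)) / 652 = -405 / 1141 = -0.35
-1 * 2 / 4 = -1 / 2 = -0.50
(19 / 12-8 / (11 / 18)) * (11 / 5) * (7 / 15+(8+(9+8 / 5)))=-217217 / 450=-482.70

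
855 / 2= 427.50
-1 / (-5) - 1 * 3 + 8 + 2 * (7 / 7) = 36 / 5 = 7.20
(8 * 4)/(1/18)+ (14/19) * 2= 10972/19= 577.47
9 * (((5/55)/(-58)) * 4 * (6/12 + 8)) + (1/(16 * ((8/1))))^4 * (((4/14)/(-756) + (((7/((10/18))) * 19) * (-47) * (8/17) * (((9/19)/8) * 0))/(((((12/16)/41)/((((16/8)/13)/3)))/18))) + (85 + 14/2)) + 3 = 571065371781593/226579389087744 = 2.52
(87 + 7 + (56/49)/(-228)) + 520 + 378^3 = 21550295632/399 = 54010765.99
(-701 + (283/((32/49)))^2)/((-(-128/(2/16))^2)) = -191575865/1073741824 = -0.18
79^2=6241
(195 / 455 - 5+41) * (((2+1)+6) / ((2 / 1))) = 2295 / 14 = 163.93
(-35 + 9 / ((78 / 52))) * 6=-174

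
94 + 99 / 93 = 2947 / 31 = 95.06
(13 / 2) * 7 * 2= 91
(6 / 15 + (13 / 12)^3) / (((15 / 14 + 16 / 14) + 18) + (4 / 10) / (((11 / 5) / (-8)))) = 1111957 / 12480480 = 0.09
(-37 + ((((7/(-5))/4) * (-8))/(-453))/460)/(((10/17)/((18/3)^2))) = -983033007/434125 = -2264.40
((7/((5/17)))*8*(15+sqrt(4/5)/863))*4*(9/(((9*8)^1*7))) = 204.01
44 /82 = 22 /41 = 0.54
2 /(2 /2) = 2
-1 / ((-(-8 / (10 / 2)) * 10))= -1 / 16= -0.06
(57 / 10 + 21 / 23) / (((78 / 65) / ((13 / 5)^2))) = 85683 / 2300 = 37.25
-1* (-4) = 4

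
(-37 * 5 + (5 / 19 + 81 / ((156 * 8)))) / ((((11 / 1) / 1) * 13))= -1459647 / 1130272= -1.29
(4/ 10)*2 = 4/ 5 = 0.80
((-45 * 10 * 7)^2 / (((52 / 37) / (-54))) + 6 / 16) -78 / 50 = -991257753081 / 2600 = -381252981.95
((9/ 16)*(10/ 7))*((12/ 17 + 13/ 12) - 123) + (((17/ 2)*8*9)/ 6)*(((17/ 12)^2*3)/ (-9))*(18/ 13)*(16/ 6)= -51882703/ 148512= -349.35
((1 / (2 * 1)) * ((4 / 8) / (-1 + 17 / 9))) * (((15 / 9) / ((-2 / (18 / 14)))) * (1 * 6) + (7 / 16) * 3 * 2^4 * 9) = 5751 / 112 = 51.35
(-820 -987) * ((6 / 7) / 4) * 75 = -406575 / 14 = -29041.07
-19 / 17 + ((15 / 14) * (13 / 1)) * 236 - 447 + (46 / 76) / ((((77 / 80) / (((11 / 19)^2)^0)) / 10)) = 2845.31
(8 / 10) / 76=1 / 95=0.01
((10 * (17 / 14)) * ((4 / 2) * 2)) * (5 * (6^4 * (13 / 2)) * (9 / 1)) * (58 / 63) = 830606400 / 49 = 16951151.02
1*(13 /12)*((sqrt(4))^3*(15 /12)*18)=195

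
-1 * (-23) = 23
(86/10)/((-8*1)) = -43/40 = -1.08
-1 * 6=-6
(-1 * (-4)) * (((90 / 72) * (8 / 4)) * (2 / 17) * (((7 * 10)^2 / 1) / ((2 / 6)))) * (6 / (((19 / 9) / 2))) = 31752000 / 323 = 98303.41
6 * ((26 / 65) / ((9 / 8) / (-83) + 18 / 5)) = 2656 / 3969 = 0.67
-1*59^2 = -3481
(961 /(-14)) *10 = -4805 /7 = -686.43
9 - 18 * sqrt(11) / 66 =9 - 3 * sqrt(11) / 11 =8.10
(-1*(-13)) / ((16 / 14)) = 91 / 8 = 11.38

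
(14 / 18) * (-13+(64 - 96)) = -35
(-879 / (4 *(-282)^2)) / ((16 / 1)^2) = -293 / 27144192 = -0.00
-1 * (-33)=33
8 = 8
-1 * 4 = -4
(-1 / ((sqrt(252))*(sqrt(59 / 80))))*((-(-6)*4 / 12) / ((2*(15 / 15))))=-2*sqrt(2065) / 1239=-0.07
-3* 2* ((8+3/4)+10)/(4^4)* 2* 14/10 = -315/256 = -1.23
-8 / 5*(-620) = 992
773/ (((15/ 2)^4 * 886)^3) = 395776/ 11279926955660888671875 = 0.00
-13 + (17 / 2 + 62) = 115 / 2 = 57.50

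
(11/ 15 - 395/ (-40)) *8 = 1273/ 15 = 84.87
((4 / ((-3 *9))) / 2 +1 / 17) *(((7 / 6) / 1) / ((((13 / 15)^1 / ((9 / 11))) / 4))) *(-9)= 1470 / 2431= 0.60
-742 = -742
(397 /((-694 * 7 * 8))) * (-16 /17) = 397 /41293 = 0.01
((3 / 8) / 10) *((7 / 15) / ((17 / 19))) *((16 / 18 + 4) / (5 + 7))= 1463 / 183600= 0.01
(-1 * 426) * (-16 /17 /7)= 57.28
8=8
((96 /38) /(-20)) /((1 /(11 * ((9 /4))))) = -297 /95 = -3.13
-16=-16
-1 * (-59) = 59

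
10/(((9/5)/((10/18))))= 250/81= 3.09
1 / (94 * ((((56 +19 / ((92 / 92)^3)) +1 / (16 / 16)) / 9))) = 9 / 7144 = 0.00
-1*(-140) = 140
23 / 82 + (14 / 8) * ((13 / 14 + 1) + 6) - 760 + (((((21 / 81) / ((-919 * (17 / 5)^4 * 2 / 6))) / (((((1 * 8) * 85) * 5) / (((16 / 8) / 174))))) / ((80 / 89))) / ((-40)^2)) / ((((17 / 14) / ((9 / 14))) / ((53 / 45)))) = -108775956119102142307379 / 145842671415466598400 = -745.84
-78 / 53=-1.47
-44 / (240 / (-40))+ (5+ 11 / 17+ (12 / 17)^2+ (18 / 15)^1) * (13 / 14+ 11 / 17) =1950677 / 103173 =18.91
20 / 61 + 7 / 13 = 687 / 793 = 0.87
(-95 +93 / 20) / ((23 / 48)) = -21684 / 115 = -188.56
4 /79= 0.05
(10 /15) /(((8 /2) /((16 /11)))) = 8 /33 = 0.24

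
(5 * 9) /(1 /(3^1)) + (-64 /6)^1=124.33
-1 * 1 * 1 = -1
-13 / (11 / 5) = -65 / 11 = -5.91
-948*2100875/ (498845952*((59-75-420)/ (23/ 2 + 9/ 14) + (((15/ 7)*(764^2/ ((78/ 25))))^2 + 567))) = -116823177550625/ 4702595267665014316584768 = -0.00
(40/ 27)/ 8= 5/ 27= 0.19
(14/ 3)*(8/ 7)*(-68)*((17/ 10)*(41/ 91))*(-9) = 1137504/ 455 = 2500.01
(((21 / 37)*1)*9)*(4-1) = 567 / 37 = 15.32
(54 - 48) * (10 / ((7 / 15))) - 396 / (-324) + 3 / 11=90136 / 693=130.07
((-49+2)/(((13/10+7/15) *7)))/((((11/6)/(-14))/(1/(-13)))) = -16920/7579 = -2.23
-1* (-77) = 77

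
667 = 667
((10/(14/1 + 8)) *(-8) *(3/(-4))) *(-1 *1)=-30/11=-2.73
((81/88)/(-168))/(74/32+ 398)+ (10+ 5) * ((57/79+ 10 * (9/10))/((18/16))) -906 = -40332012431/51948820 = -776.38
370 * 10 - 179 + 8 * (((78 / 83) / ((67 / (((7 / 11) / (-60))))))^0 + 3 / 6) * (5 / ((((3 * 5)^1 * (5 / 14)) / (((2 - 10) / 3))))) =52367 / 15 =3491.13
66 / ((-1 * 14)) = -4.71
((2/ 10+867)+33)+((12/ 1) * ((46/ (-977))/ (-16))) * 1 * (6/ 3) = 4397822/ 4885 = 900.27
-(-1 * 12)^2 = -144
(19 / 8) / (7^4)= 19 / 19208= 0.00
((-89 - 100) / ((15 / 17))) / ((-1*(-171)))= -119 / 95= -1.25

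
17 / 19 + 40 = 777 / 19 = 40.89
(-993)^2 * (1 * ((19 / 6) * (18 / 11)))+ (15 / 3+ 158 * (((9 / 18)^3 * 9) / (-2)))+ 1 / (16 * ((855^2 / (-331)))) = 657382949450509 / 128660400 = 5109442.76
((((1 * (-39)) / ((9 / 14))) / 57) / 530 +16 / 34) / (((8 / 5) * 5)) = 360973 / 6162840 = 0.06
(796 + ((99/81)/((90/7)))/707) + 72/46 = 797.57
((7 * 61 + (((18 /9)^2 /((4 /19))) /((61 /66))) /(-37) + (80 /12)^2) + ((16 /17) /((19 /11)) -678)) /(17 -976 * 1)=1355301739 /6292093941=0.22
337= 337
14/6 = 7/3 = 2.33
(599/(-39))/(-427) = 599/16653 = 0.04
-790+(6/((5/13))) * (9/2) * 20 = 614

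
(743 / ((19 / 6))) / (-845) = -4458 / 16055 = -0.28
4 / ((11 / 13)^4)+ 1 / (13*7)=10410845 / 1332331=7.81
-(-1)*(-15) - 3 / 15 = -76 / 5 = -15.20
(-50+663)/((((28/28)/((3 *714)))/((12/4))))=3939138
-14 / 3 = -4.67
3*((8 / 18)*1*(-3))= -4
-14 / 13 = -1.08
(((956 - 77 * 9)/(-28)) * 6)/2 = -789/28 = -28.18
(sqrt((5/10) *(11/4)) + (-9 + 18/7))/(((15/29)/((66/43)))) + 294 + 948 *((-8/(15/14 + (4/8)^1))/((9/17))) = -87819616/9933 + 319 *sqrt(22)/430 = -8837.72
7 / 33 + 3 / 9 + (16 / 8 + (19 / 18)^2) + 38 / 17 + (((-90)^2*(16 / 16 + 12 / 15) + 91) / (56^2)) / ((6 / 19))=1967435285 / 95001984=20.71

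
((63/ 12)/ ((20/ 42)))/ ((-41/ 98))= -21609/ 820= -26.35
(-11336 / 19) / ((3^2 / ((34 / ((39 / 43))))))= -1274864 / 513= -2485.12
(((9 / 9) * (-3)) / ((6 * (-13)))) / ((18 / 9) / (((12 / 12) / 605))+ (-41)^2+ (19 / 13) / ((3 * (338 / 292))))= 507 / 38114710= 0.00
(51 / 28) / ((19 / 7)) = 51 / 76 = 0.67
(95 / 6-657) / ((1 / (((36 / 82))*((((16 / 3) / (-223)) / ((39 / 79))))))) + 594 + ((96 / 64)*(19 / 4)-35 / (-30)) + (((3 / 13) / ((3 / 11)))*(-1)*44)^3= -24582244791707 / 482092104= -50990.76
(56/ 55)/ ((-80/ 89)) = -623/ 550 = -1.13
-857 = -857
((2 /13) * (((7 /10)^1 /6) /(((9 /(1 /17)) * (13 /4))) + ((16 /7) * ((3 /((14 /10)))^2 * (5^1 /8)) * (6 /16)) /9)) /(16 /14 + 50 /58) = 324734141 /15469984530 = 0.02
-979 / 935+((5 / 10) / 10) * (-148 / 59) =-1176 / 1003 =-1.17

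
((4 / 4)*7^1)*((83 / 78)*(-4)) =-1162 / 39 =-29.79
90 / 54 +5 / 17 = 1.96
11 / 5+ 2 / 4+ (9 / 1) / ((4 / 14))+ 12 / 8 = 35.70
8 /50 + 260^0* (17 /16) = 489 /400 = 1.22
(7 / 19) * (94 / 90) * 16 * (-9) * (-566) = 2979424 / 95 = 31362.36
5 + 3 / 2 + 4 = 10.50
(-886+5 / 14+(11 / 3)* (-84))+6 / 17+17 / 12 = -1701995 / 1428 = -1191.87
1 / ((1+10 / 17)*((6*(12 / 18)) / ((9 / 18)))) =17 / 216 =0.08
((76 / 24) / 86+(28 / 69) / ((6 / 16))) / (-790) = -0.00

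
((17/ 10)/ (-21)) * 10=-0.81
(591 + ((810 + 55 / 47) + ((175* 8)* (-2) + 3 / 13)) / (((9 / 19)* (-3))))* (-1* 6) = -65670746 / 5499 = -11942.31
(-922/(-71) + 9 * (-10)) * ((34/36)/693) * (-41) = 1905598/442827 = 4.30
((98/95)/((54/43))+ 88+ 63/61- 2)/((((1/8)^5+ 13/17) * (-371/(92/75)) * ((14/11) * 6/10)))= -3874621208133632/7789548513132225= -0.50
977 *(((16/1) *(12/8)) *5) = 117240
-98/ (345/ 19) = -1862/ 345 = -5.40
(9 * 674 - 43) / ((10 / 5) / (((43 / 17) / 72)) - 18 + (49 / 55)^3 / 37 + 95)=1594303910375 / 35456743032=44.96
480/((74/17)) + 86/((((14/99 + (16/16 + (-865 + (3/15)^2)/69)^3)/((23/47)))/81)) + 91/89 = 5479456043570369663/50237122792860307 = 109.07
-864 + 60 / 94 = -40578 / 47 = -863.36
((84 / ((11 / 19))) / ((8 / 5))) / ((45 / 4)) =266 / 33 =8.06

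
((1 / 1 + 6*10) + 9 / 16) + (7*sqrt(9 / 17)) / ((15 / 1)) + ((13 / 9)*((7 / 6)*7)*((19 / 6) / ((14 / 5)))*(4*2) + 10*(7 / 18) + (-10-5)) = 7*sqrt(17) / 85 + 203705 / 1296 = 157.52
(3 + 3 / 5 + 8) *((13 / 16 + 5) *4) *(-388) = -523218 / 5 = -104643.60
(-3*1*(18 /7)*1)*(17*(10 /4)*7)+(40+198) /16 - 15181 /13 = -358581 /104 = -3447.89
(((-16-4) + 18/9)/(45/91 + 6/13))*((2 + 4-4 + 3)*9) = -24570/29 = -847.24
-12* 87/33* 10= -3480/11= -316.36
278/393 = 0.71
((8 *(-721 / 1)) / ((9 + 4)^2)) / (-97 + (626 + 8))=-5768 / 90753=-0.06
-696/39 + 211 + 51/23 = 58416/299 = 195.37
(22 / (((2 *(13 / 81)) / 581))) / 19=517671 / 247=2095.83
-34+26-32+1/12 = -479/12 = -39.92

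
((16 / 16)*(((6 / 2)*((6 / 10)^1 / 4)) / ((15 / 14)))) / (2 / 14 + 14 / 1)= 49 / 1650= 0.03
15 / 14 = 1.07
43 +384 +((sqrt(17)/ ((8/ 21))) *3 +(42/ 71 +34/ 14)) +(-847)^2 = 63 *sqrt(17)/ 8 +356765993/ 497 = 717871.49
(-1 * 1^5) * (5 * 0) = 0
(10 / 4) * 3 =15 / 2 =7.50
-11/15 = -0.73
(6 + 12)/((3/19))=114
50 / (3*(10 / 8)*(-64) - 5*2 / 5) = -25 / 121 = -0.21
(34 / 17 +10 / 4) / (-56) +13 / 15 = 1321 / 1680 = 0.79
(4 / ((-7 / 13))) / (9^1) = -52 / 63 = -0.83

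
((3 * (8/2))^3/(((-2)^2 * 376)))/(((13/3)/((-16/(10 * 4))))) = -324/3055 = -0.11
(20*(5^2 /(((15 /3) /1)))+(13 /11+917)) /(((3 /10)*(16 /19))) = 133000 /33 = 4030.30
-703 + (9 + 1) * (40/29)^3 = -16505467/24389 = -676.76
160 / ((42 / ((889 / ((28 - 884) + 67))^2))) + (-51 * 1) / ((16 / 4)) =-59116753 / 7470252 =-7.91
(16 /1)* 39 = 624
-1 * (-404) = 404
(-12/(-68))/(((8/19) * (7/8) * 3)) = 19/119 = 0.16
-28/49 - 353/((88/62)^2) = -2382375/13552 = -175.80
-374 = -374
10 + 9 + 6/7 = 139/7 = 19.86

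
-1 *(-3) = 3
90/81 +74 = 676/9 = 75.11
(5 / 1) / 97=5 / 97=0.05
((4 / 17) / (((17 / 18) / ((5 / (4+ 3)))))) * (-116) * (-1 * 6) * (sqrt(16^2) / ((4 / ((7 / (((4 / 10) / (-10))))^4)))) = 134284500000000 / 289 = 464652249134.95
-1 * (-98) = 98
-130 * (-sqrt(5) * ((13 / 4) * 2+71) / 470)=2015 * sqrt(5) / 94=47.93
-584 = -584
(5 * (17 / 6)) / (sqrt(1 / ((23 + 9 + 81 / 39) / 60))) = 17 * sqrt(86385) / 468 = 10.68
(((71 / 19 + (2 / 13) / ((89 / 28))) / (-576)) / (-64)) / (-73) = -27737 / 19719278592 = -0.00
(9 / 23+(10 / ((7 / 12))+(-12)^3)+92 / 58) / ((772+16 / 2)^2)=-7978759 / 2840619600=-0.00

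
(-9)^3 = -729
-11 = -11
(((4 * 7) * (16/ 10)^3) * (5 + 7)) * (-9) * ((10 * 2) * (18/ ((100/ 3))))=-83607552/ 625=-133772.08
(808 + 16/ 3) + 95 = 2725/ 3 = 908.33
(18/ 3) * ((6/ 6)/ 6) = 1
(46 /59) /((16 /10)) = 115 /236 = 0.49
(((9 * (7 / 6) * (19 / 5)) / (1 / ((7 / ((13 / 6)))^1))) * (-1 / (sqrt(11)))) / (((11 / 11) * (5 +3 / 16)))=-134064 * sqrt(11) / 59345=-7.49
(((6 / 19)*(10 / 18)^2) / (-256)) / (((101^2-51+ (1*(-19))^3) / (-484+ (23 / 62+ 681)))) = -101975 / 4466071296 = -0.00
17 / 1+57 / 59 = 1060 / 59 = 17.97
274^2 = 75076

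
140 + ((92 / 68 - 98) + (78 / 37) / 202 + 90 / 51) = 2866942 / 63529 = 45.13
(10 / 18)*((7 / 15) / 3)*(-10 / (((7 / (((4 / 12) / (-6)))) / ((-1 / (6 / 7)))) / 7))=-245 / 4374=-0.06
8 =8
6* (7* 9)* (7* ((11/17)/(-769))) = -29106/13073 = -2.23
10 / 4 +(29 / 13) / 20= 679 / 260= 2.61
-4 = -4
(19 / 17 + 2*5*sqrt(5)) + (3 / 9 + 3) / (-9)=343 / 459 + 10*sqrt(5)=23.11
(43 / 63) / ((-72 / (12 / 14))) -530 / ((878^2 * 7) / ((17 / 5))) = -8627581 / 1019879532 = -0.01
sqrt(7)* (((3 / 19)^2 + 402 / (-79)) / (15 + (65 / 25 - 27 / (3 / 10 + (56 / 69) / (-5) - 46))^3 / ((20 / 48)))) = -7627185781827870625* sqrt(7) / 139802063172205939743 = -0.14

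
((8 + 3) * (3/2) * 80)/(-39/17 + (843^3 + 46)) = 11220/5092155781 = 0.00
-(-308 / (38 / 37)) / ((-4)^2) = 2849 / 152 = 18.74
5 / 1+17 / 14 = 87 / 14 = 6.21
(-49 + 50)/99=0.01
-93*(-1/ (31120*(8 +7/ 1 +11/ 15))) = 279/ 1468864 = 0.00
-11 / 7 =-1.57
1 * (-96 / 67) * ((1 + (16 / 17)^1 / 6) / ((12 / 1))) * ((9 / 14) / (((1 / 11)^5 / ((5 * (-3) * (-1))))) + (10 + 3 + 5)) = -1710381444 / 7973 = -214521.69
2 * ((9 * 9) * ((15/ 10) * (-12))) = -2916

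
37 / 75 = 0.49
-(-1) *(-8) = -8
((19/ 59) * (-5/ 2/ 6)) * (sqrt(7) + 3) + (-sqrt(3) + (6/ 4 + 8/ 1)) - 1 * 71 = -14609/ 236 - sqrt(3) - 95 * sqrt(7)/ 708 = -63.99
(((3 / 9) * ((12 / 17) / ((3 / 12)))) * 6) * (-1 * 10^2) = -9600 / 17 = -564.71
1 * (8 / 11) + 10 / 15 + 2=112 / 33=3.39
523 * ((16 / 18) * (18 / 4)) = 2092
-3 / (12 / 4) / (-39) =1 / 39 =0.03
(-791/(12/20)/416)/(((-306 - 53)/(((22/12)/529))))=43505/1422053568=0.00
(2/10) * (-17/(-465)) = 17/2325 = 0.01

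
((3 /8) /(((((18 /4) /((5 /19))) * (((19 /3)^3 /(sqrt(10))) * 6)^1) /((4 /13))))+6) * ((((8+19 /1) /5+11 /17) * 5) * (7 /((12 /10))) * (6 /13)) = 134925 * sqrt(10) /374412233+107940 /221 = 488.42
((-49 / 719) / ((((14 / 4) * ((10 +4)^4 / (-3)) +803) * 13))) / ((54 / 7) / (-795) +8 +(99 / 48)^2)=0.00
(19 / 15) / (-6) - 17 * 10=-15319 / 90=-170.21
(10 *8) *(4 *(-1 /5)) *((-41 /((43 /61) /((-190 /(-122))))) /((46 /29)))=3614560 /989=3654.76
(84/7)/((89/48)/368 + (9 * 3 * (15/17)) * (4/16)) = 3603456/1789993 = 2.01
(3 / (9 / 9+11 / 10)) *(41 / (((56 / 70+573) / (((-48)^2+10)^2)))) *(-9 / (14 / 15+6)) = -709500.02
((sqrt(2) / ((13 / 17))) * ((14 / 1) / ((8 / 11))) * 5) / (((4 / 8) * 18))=6545 * sqrt(2) / 468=19.78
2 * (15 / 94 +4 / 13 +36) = 44563 / 611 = 72.93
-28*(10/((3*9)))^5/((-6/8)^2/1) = -44800000/129140163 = -0.35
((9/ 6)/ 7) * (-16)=-24/ 7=-3.43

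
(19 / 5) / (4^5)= 19 / 5120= 0.00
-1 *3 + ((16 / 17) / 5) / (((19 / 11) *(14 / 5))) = -2.96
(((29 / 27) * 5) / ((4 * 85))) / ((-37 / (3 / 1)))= -29 / 22644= -0.00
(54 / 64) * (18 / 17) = 243 / 272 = 0.89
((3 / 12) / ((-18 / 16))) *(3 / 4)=-1 / 6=-0.17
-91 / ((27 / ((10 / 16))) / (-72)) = 455 / 3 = 151.67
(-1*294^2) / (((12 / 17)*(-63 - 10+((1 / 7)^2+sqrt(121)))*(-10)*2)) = -6000099 / 60740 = -98.78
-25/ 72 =-0.35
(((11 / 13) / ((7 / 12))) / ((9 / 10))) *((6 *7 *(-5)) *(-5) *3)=66000 / 13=5076.92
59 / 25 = 2.36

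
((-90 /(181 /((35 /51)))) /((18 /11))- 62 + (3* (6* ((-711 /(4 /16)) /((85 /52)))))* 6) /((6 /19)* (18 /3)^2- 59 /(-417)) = -22912299497587 /1403004305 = -16330.88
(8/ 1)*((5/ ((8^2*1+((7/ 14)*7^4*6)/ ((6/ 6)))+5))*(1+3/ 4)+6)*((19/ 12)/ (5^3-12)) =3316697/ 4930416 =0.67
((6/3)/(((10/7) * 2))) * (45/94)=0.34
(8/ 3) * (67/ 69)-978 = -201910/ 207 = -975.41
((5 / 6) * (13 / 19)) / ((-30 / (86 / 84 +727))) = -397501 / 28728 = -13.84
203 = 203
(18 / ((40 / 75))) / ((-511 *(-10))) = 27 / 4088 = 0.01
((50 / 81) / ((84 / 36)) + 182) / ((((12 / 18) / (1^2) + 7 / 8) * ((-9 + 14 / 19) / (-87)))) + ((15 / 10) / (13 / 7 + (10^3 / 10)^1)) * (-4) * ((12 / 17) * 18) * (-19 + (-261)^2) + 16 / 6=-4324878238504 / 86978157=-49723.73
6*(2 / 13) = 12 / 13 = 0.92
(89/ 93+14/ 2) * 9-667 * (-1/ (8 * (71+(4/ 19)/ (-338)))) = 72.79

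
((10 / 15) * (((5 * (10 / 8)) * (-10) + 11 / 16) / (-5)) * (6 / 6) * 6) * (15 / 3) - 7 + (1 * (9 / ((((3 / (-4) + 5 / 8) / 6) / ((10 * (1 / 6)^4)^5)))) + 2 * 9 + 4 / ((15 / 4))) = 342919133188343 / 1322395269120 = 259.32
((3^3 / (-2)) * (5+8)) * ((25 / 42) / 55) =-585 / 308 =-1.90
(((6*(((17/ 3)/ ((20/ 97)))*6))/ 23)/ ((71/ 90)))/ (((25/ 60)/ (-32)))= -34193664/ 8165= -4187.83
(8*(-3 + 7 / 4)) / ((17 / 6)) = -60 / 17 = -3.53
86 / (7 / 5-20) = -430 / 93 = -4.62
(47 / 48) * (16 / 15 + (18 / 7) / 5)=3901 / 2520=1.55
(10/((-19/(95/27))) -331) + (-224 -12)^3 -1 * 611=-354920396/27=-13145199.85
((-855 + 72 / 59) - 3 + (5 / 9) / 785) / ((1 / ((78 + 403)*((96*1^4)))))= -1099405784672 / 27789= -39562624.95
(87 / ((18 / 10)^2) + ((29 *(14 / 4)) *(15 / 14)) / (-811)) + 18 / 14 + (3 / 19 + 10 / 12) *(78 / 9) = 426292319 / 11649204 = 36.59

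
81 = 81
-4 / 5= -0.80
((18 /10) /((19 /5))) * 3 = 27 /19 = 1.42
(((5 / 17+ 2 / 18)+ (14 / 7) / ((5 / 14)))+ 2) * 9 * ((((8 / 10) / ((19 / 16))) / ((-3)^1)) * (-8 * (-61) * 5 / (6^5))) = -5977024 / 1177335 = -5.08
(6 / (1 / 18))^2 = 11664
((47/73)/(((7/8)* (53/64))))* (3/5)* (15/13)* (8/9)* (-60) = -11550720/352079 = -32.81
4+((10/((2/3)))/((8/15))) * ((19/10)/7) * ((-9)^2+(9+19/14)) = 1099817/1568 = 701.41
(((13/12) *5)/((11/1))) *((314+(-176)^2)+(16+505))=2067715/132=15664.51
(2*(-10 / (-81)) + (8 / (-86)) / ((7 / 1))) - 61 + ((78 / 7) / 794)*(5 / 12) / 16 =-37642868965 / 619472448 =-60.77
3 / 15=1 / 5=0.20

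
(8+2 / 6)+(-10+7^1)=16 / 3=5.33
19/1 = 19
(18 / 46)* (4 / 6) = 6 / 23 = 0.26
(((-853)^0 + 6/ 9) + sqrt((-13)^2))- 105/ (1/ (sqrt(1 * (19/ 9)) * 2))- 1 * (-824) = 2516/ 3- 70 * sqrt(19) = 533.54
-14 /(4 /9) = -63 /2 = -31.50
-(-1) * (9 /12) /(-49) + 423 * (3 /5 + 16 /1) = 6881349 /980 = 7021.78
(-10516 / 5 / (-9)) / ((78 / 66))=197.74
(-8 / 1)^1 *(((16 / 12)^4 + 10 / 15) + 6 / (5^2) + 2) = -98288 / 2025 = -48.54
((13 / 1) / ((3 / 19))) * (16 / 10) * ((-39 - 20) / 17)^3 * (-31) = 12580696024 / 73695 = 170713.02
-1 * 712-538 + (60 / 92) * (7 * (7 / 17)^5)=-40819124015 / 32656711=-1249.95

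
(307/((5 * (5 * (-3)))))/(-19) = 307/1425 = 0.22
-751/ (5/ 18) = -13518/ 5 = -2703.60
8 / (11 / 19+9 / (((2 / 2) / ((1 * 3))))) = 38 / 131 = 0.29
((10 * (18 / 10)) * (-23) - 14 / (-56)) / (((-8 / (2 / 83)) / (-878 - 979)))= -3073335 / 1328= -2314.26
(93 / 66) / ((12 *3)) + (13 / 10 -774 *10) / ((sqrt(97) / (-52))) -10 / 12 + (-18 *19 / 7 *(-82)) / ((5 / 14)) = 44418551 / 3960 + 2012062 *sqrt(97) / 485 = 52075.59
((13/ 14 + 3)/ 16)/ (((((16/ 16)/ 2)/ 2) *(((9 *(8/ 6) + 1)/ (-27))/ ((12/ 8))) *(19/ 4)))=-4455/ 6916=-0.64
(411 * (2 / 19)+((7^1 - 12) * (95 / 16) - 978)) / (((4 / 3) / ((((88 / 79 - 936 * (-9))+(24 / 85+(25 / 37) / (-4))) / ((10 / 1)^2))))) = -1472930852536683 / 24169702400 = -60941.21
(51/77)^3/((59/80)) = 10612080/26935447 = 0.39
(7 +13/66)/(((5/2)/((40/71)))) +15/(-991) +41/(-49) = 87603662/113773737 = 0.77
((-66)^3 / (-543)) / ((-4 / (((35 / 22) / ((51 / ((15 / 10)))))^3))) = -0.01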